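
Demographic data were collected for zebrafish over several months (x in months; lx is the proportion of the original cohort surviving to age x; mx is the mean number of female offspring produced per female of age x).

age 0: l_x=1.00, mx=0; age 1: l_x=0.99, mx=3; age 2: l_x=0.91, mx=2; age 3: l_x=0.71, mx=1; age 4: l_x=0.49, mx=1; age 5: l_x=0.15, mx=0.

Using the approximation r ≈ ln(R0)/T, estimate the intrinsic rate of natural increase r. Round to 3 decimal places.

1.002

R0 = Σ lx·mx = 0 + 2.97 + 1.82 + 0.71 + 0.49 + 0 = 5.99
Σ x·lx·mx = 10.7; T = 10.7/5.99 = 1.78631…
r ≈ ln(R0)/T = ln(5.99)/1.78631… = 1.00212… → 1.002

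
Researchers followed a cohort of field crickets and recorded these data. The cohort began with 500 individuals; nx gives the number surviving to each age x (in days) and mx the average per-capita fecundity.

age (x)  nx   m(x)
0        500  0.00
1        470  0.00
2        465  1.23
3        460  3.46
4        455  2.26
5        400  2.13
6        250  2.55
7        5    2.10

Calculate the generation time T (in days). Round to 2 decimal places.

3.88

lx = nx/n0 = nx/500: 1, 0.94, 0.93, 0.92, 0.91, 0.8, 0.5, 0.01
lx·mx: 0, 0, 1.1439, 3.1832, 2.0566, 1.704, 1.275, 0.021 → R0 = 9.3837
x·lx·mx: 0, 0, 2.2878, 9.5496, 8.2264, 8.52, 7.65, 0.147 → Σ = 36.3808
T = 36.3808 / 9.3837 = 3.877021… → 3.88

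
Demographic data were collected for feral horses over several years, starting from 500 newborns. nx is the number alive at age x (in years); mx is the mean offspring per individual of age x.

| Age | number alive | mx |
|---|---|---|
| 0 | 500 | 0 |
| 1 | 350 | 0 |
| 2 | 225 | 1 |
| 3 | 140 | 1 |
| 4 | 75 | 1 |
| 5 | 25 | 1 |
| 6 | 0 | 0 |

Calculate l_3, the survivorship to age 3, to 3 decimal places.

0.280

l_3 = n_3/n_0 = 140/500 = 0.28 → 0.280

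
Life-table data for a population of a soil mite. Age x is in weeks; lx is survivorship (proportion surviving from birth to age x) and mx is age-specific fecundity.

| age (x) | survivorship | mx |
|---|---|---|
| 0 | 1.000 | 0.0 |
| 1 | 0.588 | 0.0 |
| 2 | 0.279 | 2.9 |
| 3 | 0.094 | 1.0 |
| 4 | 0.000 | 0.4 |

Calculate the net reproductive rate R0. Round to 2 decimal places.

lx·mx by age: 0, 0, 0.8091, 0.094, 0
R0 = Σ lx·mx = 0.9031 → 0.90

0.90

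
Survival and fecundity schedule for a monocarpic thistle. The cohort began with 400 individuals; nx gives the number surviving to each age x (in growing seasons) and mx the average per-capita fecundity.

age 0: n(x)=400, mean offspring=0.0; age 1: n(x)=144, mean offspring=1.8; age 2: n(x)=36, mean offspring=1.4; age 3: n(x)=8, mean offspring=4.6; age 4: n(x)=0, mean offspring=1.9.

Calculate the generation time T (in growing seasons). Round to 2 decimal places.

1.36

lx = nx/n0 = nx/400: 1, 0.36, 0.09, 0.02, 0
lx·mx: 0, 0.648, 0.126, 0.092, 0 → R0 = 0.866
x·lx·mx: 0, 0.648, 0.252, 0.276, 0 → Σ = 1.176
T = 1.176 / 0.866 = 1.357968… → 1.36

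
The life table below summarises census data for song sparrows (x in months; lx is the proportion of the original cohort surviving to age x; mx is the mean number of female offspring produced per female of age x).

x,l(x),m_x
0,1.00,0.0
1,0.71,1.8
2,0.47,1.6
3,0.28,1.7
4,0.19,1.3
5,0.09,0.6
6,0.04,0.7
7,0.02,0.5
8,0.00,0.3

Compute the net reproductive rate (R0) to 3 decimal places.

2.845

lx·mx by age: 0, 1.278, 0.752, 0.476, 0.247, 0.054, 0.028, 0.01, 0
R0 = Σ lx·mx = 2.845 → 2.845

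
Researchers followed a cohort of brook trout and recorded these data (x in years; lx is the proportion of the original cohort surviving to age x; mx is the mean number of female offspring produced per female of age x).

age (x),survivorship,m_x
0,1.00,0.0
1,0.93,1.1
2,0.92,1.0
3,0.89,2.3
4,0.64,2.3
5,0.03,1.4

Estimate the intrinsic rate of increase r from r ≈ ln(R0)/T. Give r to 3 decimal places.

0.622

R0 = Σ lx·mx = 0 + 1.023 + 0.92 + 2.047 + 1.472 + 0.042 = 5.504
Σ x·lx·mx = 15.102; T = 15.102/5.504 = 2.74382…
r ≈ ln(R0)/T = ln(5.504)/2.74382… = 0.62157… → 0.622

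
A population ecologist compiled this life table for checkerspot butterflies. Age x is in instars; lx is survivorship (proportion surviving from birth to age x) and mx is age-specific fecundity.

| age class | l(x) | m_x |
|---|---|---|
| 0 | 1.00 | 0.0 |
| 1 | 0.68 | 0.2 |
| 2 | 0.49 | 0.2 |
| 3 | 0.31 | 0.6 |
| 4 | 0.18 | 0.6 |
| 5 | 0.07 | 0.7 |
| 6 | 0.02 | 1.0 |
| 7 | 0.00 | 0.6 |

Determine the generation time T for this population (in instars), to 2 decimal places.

lx·mx: 0, 0.136, 0.098, 0.186, 0.108, 0.049, 0.02, 0 → R0 = 0.597
x·lx·mx: 0, 0.136, 0.196, 0.558, 0.432, 0.245, 0.12, 0 → Σ = 1.687
T = 1.687 / 0.597 = 2.825796… → 2.83

2.83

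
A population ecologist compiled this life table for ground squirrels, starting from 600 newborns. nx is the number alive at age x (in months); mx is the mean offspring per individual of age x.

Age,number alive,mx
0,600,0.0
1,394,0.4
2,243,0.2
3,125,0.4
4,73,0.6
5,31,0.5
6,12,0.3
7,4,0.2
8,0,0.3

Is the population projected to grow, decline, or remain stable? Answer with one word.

lx = nx/n0 = nx/600: 1, 0.65667…, 0.405, 0.20833…, 0.12167…, 0.05167…, 0.02, 0.00667…, 0
R0 = Σ lx·mx = 0 + 0.262667… + 0.081 + 0.083333… + 0.073… + 0.025833… + 0.006 + 0.001333… + 0 = 0.533167…
R0 < 1, so the population is declining.

declining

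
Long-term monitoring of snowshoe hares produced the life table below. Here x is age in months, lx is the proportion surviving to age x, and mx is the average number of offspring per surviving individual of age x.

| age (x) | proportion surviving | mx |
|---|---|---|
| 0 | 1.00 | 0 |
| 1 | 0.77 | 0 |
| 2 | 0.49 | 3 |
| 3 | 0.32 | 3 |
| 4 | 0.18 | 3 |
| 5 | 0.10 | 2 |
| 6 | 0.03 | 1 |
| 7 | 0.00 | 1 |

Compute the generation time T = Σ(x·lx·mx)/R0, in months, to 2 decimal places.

lx·mx: 0, 0, 1.47, 0.96, 0.54, 0.2, 0.03, 0 → R0 = 3.2
x·lx·mx: 0, 0, 2.94, 2.88, 2.16, 1, 0.18, 0 → Σ = 9.16
T = 9.16 / 3.2 = 2.8625 → 2.86

2.86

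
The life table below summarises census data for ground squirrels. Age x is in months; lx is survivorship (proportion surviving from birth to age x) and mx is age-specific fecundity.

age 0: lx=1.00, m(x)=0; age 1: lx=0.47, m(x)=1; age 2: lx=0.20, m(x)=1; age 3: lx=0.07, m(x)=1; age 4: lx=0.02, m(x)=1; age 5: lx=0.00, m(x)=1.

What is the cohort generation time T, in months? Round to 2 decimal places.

lx·mx: 0, 0.47, 0.2, 0.07, 0.02, 0 → R0 = 0.76
x·lx·mx: 0, 0.47, 0.4, 0.21, 0.08, 0 → Σ = 1.16
T = 1.16 / 0.76 = 1.526316… → 1.53

1.53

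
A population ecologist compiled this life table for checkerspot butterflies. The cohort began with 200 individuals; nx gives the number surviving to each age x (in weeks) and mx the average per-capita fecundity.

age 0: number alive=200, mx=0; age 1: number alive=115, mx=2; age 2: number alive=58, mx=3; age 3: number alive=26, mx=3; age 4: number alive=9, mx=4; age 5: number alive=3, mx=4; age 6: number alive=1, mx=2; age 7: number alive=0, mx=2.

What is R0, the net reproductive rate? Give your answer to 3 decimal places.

2.660

lx = nx/n0 = nx/200: 1, 0.575, 0.29, 0.13, 0.045, 0.015, 0.005, 0
lx·mx by age: 0, 1.15, 0.87, 0.39, 0.18, 0.06, 0.01, 0
R0 = Σ lx·mx = 2.66 → 2.660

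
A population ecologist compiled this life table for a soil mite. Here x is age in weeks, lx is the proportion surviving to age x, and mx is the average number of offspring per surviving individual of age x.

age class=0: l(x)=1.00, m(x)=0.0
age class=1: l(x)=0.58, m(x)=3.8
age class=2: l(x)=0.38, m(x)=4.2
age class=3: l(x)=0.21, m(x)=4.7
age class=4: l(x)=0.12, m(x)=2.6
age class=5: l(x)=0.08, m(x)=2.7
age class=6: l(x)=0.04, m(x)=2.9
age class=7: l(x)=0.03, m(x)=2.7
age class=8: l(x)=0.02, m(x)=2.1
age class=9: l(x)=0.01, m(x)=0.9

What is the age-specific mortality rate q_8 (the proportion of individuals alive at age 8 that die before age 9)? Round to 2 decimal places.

q_8 = (l_8 − l_9) / l_8 = (0.02 − 0.01) / 0.02
     = 0.01 / 0.02 = 0.5 → 0.50

0.50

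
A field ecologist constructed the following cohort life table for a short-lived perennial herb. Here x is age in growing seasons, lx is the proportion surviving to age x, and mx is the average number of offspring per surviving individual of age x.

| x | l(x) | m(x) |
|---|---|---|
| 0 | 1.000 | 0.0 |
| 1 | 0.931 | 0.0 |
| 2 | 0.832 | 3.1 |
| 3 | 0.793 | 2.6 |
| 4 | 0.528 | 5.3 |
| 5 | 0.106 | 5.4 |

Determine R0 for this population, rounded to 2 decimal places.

lx·mx by age: 0, 0, 2.5792, 2.0618, 2.7984, 0.5724
R0 = Σ lx·mx = 8.0118 → 8.01

8.01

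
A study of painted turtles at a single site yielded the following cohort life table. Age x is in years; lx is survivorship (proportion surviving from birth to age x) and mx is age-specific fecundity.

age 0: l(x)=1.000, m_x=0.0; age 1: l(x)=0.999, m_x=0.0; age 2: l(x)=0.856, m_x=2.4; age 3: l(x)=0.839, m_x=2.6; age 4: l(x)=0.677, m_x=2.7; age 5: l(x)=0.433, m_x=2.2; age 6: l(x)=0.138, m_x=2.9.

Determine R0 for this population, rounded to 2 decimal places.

7.42

lx·mx by age: 0, 0, 2.0544, 2.1814, 1.8279, 0.9526, 0.4002
R0 = Σ lx·mx = 7.4165 → 7.42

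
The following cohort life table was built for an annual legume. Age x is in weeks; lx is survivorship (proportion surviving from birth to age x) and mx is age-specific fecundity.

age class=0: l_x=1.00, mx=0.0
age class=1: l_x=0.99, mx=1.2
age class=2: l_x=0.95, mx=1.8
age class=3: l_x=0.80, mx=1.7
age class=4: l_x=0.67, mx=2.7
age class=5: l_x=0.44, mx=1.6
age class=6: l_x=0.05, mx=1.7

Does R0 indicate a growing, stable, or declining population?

R0 = Σ lx·mx = 0 + 1.188 + 1.71 + 1.36 + 1.809 + 0.704 + 0.085 = 6.856
R0 > 1, so the population is growing.

growing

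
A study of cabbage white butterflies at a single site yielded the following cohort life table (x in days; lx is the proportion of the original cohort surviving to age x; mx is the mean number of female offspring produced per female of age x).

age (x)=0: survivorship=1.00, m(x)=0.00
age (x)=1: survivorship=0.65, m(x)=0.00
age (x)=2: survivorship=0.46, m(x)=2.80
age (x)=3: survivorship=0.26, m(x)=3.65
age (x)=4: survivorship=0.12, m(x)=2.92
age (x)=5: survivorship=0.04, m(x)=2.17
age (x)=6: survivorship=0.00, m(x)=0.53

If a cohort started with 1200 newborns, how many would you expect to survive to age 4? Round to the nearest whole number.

Expected survivors = N0 · l_4 = 1200 × 0.12 = 144 → 144

144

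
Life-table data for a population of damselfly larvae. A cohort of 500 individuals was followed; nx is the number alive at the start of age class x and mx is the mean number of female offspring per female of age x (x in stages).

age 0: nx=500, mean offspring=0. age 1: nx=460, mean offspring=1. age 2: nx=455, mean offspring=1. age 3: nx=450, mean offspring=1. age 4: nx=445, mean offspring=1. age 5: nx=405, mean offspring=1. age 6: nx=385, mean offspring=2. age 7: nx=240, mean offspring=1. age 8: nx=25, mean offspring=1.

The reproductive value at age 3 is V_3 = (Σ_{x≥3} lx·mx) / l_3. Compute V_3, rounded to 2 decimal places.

lx = nx/n0 = nx/500: 1, 0.92, 0.91, 0.9, 0.89, 0.81, 0.77, 0.48, 0.05
lx·mx for x ≥ 3: 0.9, 0.89, 0.81, 1.54, 0.48, 0.05 → sum = 4.67
V_3 = 4.67 / l_3 = 4.67 / 0.9 = 5.188889… → 5.19

5.19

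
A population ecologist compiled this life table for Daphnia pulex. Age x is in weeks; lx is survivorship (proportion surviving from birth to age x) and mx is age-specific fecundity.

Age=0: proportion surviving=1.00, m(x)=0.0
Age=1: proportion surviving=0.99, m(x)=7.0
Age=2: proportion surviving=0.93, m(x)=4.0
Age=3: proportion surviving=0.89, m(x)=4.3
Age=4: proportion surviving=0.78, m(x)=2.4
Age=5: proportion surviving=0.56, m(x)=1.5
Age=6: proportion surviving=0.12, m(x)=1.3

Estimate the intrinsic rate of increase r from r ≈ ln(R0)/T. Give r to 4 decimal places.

R0 = Σ lx·mx = 0 + 6.93 + 3.72 + 3.827 + 1.872 + 0.84 + 0.156 = 17.345
Σ x·lx·mx = 38.475; T = 38.475/17.345 = 2.21822…
r ≈ ln(R0)/T = ln(17.345)/2.21822… = 1.286304… → 1.2863

1.2863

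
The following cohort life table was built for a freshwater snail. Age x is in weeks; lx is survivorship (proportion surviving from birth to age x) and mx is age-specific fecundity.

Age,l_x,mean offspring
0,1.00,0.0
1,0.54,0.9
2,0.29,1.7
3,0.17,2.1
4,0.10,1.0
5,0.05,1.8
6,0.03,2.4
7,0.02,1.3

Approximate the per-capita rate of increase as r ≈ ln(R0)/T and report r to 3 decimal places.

0.197

R0 = Σ lx·mx = 0 + 0.486 + 0.493 + 0.357 + 0.1 + 0.09 + 0.072 + 0.026 = 1.624
Σ x·lx·mx = 4.007; T = 4.007/1.624 = 2.46736…
r ≈ ln(R0)/T = ln(1.624)/2.46736… = 0.19652… → 0.197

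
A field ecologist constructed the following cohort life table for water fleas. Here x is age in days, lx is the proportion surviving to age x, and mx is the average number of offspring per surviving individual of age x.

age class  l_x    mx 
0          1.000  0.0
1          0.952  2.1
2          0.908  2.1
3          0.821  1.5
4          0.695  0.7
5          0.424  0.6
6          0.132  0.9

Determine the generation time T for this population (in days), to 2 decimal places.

2.24

lx·mx: 0, 1.9992, 1.9068, 1.2315, 0.4865, 0.2544, 0.1188 → R0 = 5.9972
x·lx·mx: 0, 1.9992, 3.8136, 3.6945, 1.946, 1.272, 0.7128 → Σ = 13.4381
T = 13.4381 / 5.9972 = 2.240729… → 2.24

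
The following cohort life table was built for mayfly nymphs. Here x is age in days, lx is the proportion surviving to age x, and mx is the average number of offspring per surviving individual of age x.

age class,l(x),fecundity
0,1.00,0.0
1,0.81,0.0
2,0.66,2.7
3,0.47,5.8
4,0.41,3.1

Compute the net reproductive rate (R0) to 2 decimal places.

5.78

lx·mx by age: 0, 0, 1.782, 2.726, 1.271
R0 = Σ lx·mx = 5.779 → 5.78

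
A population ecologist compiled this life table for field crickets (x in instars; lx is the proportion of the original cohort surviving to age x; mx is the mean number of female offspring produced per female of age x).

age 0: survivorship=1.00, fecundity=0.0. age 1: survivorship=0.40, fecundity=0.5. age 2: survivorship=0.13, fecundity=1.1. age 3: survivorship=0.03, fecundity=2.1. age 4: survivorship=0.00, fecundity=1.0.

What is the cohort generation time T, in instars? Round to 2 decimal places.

lx·mx: 0, 0.2, 0.143, 0.063, 0 → R0 = 0.406
x·lx·mx: 0, 0.2, 0.286, 0.189, 0 → Σ = 0.675
T = 0.675 / 0.406 = 1.662562… → 1.66

1.66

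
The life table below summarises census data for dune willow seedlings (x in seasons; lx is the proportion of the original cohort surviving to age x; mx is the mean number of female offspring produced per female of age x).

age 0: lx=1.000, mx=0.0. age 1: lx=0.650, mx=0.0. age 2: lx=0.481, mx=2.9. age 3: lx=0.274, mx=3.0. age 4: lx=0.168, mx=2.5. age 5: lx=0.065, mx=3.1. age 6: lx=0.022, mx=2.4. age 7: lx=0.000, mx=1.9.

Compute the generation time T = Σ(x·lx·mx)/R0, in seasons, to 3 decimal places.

2.857

lx·mx: 0, 0, 1.3949, 0.822, 0.42, 0.2015, 0.0528, 0 → R0 = 2.8912
x·lx·mx: 0, 0, 2.7898, 2.466, 1.68, 1.0075, 0.3168, 0 → Σ = 8.2601
T = 8.2601 / 2.8912 = 2.85698… → 2.857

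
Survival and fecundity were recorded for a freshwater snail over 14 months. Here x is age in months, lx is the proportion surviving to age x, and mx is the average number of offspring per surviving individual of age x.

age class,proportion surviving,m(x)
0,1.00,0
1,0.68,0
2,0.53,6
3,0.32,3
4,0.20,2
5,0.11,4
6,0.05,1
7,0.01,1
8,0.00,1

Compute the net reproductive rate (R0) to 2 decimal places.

lx·mx by age: 0, 0, 3.18, 0.96, 0.4, 0.44, 0.05, 0.01, 0
R0 = Σ lx·mx = 5.04 → 5.04

5.04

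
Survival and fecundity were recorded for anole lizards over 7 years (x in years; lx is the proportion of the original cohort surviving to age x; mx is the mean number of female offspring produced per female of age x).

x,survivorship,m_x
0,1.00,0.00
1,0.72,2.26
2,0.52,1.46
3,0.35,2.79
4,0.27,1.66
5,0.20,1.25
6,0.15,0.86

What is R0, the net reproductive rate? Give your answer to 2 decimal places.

lx·mx by age: 0, 1.6272, 0.7592, 0.9765, 0.4482, 0.25, 0.129
R0 = Σ lx·mx = 4.1901 → 4.19

4.19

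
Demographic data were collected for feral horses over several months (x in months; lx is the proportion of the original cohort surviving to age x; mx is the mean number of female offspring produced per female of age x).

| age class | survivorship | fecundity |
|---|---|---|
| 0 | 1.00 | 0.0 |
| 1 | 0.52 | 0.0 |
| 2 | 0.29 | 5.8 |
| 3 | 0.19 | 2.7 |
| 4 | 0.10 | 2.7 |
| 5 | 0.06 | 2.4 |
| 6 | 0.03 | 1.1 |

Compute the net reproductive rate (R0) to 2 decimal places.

lx·mx by age: 0, 0, 1.682, 0.513, 0.27, 0.144, 0.033
R0 = Σ lx·mx = 2.642 → 2.64

2.64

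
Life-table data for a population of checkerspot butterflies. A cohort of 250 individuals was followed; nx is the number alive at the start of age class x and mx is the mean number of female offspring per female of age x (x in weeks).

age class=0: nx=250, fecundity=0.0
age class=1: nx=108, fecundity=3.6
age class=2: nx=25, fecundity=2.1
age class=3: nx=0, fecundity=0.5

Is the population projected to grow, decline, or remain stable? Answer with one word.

growing

lx = nx/n0 = nx/250: 1, 0.432, 0.1, 0
R0 = Σ lx·mx = 0 + 1.5552 + 0.21 + 0 = 1.7652
R0 > 1, so the population is growing.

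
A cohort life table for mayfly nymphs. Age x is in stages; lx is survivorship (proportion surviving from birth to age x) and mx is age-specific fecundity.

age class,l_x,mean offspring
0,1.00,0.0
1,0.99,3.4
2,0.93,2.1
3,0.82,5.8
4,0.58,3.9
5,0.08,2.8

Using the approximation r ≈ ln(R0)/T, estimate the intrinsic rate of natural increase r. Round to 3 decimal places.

1.002

R0 = Σ lx·mx = 0 + 3.366 + 1.953 + 4.756 + 2.262 + 0.224 = 12.561
Σ x·lx·mx = 31.708; T = 31.708/12.561 = 2.52432…
r ≈ ln(R0)/T = ln(12.561)/2.52432… = 1.00249… → 1.002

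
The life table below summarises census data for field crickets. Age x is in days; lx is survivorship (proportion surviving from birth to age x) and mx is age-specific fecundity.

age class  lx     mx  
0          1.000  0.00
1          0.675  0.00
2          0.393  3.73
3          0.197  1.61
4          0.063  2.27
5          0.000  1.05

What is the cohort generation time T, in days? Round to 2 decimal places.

lx·mx: 0, 0, 1.46589, 0.31717, 0.14301, 0 → R0 = 1.92607
x·lx·mx: 0, 0, 2.93178, 0.95151, 0.57204, 0 → Σ = 4.45533
T = 4.45533 / 1.92607 = 2.313171… → 2.31

2.31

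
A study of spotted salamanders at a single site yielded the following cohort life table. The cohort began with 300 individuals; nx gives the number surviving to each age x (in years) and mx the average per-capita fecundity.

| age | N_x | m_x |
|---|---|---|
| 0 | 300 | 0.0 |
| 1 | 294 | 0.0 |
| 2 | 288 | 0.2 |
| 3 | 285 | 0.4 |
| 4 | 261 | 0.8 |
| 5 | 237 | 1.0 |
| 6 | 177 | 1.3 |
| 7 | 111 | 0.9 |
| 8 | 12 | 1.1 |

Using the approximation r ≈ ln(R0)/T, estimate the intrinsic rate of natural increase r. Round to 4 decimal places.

0.2397

lx = nx/n0 = nx/300: 1, 0.98, 0.96, 0.95, 0.87, 0.79, 0.59, 0.37, 0.04
R0 = Σ lx·mx = 0 + 0 + 0.192 + 0.38 + 0.696 + 0.79 + 0.767 + 0.333 + 0.044 = 3.202
Σ x·lx·mx = 15.543; T = 15.543/3.202 = 4.85415…
r ≈ ln(R0)/T = ln(3.202)/4.85415… = 0.239748… → 0.2397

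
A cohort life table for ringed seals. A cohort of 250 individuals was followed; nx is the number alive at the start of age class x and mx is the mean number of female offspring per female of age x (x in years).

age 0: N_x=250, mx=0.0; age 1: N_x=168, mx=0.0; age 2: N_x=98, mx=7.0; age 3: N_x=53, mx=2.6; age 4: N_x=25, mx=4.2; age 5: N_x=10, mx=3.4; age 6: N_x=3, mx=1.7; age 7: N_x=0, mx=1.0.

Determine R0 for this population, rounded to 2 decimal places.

lx = nx/n0 = nx/250: 1, 0.672, 0.392, 0.212, 0.1, 0.04, 0.012, 0
lx·mx by age: 0, 0, 2.744, 0.5512, 0.42, 0.136, 0.0204, 0
R0 = Σ lx·mx = 3.8716 → 3.87

3.87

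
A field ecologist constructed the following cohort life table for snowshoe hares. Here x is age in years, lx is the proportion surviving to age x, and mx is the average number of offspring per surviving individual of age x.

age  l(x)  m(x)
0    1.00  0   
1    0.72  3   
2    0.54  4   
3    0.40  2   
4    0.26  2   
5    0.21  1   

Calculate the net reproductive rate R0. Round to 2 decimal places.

5.85

lx·mx by age: 0, 2.16, 2.16, 0.8, 0.52, 0.21
R0 = Σ lx·mx = 5.85 → 5.85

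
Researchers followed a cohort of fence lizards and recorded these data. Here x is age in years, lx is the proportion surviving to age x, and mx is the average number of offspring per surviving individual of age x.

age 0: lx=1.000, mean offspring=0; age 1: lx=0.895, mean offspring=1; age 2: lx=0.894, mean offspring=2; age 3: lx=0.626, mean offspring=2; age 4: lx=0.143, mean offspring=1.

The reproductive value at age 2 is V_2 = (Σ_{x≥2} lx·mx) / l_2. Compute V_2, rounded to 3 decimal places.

lx·mx for x ≥ 2: 1.788, 1.252, 0.143 → sum = 3.183
V_2 = 3.183 / l_2 = 3.183 / 0.894 = 3.560403… → 3.560

3.560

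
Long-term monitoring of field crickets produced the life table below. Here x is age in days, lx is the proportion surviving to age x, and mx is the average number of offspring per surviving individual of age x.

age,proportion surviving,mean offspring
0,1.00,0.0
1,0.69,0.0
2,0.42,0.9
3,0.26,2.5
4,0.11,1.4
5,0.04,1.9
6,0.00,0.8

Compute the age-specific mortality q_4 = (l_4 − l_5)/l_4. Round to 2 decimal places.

q_4 = (l_4 − l_5) / l_4 = (0.11 − 0.04) / 0.11
     = 0.07 / 0.11 = 0.636364… → 0.64

0.64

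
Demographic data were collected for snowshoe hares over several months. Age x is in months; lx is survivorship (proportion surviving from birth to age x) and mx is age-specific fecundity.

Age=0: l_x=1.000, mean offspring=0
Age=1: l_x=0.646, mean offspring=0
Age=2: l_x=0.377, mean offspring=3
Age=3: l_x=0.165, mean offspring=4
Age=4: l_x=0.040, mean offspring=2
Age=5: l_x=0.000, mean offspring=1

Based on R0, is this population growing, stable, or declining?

R0 = Σ lx·mx = 0 + 0 + 1.131 + 0.66 + 0.08 + 0 = 1.871
R0 > 1, so the population is growing.

growing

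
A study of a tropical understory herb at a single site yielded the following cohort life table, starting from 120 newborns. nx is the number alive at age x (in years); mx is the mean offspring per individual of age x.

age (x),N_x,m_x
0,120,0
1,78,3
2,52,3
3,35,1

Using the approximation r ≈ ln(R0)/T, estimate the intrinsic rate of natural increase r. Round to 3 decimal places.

lx = nx/n0 = nx/120: 1, 0.65, 0.43333…, 0.29167…
R0 = Σ lx·mx = 0 + 1.95 + 1.3… + 0.29167… = 3.541667…
Σ x·lx·mx = 5.425…; T = 5.425…/3.541667… = 1.53176…
r ≈ ln(R0)/T = ln(3.541667…)/1.53176… = 0.82558… → 0.826

0.826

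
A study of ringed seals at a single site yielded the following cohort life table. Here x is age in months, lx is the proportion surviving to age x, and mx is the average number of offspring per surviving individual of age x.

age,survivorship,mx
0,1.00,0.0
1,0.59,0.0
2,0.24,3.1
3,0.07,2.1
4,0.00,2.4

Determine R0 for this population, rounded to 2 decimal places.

lx·mx by age: 0, 0, 0.744, 0.147, 0
R0 = Σ lx·mx = 0.891 → 0.89

0.89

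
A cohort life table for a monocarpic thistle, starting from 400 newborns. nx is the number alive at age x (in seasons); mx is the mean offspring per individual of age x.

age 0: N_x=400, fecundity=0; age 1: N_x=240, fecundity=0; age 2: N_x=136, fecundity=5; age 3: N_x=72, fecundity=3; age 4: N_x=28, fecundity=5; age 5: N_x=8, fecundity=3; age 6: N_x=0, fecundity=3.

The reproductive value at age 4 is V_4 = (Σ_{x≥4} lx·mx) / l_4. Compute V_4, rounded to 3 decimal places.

lx = nx/n0 = nx/400: 1, 0.6, 0.34, 0.18, 0.07, 0.02, 0
lx·mx for x ≥ 4: 0.35, 0.06, 0 → sum = 0.41
V_4 = 0.41 / l_4 = 0.41 / 0.07 = 5.857143… → 5.857

5.857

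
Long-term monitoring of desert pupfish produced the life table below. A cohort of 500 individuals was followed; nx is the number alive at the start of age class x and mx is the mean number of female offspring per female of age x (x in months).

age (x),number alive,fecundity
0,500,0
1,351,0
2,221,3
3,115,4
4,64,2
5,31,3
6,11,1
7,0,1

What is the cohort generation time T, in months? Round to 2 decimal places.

lx = nx/n0 = nx/500: 1, 0.702, 0.442, 0.23, 0.128, 0.062, 0.022, 0
lx·mx: 0, 0, 1.326, 0.92, 0.256, 0.186, 0.022, 0 → R0 = 2.71
x·lx·mx: 0, 0, 2.652, 2.76, 1.024, 0.93, 0.132, 0 → Σ = 7.498
T = 7.498 / 2.71 = 2.76679… → 2.77

2.77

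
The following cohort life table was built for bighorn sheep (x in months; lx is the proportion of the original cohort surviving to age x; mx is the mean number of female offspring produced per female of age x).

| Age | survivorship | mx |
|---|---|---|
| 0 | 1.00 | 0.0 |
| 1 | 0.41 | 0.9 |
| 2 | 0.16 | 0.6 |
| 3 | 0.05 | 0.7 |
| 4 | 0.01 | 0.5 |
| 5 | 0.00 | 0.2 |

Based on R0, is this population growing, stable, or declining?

R0 = Σ lx·mx = 0 + 0.369 + 0.096 + 0.035 + 0.005 + 0 = 0.505
R0 < 1, so the population is declining.

declining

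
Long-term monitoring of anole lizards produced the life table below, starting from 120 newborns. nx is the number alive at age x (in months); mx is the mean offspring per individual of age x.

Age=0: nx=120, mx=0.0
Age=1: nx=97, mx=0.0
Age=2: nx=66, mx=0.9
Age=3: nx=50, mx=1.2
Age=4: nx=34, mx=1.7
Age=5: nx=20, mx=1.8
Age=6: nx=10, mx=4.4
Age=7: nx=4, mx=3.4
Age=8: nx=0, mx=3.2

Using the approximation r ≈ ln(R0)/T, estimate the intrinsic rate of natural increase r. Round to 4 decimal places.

0.2061

lx = nx/n0 = nx/120: 1, 0.80833…, 0.55, 0.41667…, 0.28333…, 0.16667…, 0.08333…, 0.03333…, 0
R0 = Σ lx·mx = 0 + 0 + 0.495 + 0.5… + 0.48167… + 0.3… + 0.36667… + 0.11333… + 0 = 2.256667…
Σ x·lx·mx = 8.91…; T = 8.91…/2.256667… = 3.9483…
r ≈ ln(R0)/T = ln(2.256667…)/3.9483… = 0.206136… → 0.2061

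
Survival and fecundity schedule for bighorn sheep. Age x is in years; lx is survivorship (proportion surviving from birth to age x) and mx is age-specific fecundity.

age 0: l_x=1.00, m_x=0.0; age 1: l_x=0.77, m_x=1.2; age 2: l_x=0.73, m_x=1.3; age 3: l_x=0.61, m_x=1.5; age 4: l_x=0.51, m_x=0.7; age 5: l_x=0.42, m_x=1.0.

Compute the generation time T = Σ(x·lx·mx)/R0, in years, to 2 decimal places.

lx·mx: 0, 0.924, 0.949, 0.915, 0.357, 0.42 → R0 = 3.565
x·lx·mx: 0, 0.924, 1.898, 2.745, 1.428, 2.1 → Σ = 9.095
T = 9.095 / 3.565 = 2.551192… → 2.55

2.55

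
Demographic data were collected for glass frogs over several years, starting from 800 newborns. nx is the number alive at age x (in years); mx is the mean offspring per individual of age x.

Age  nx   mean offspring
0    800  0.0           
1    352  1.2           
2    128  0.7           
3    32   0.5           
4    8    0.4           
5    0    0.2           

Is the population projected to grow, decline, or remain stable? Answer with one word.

lx = nx/n0 = nx/800: 1, 0.44, 0.16, 0.04, 0.01, 0
R0 = Σ lx·mx = 0 + 0.528 + 0.112 + 0.02 + 0.004 + 0 = 0.664
R0 < 1, so the population is declining.

declining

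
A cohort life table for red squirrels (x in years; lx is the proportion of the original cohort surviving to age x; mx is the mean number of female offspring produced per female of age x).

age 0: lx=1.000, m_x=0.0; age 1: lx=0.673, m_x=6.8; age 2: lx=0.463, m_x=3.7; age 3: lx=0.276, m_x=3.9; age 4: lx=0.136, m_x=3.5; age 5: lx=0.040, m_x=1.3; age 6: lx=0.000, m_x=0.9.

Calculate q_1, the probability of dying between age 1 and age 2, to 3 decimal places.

q_1 = (l_1 − l_2) / l_1 = (0.673 − 0.463) / 0.673
     = 0.21 / 0.673 = 0.312036… → 0.312

0.312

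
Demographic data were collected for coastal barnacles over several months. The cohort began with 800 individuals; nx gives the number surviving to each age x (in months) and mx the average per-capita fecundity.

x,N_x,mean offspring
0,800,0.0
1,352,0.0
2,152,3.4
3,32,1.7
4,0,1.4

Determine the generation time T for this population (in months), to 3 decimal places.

lx = nx/n0 = nx/800: 1, 0.44, 0.19, 0.04, 0
lx·mx: 0, 0, 0.646, 0.068, 0 → R0 = 0.714
x·lx·mx: 0, 0, 1.292, 0.204, 0 → Σ = 1.496
T = 1.496 / 0.714 = 2.095238… → 2.095

2.095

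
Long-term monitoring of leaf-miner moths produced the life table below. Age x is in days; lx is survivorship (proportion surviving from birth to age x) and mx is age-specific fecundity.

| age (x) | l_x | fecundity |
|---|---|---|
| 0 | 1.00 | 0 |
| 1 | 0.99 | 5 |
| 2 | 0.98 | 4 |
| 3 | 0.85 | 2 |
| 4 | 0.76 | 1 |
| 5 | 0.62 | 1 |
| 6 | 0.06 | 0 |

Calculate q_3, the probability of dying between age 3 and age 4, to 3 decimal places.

0.106

q_3 = (l_3 − l_4) / l_3 = (0.85 − 0.76) / 0.85
     = 0.09 / 0.85 = 0.105882… → 0.106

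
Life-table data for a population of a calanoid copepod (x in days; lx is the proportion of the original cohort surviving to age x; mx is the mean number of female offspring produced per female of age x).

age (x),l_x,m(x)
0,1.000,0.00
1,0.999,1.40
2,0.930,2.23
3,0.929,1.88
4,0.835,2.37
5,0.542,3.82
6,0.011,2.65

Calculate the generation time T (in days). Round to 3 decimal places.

lx·mx: 0, 1.3986, 2.0739, 1.74652, 1.97895, 2.07044, 0.02915 → R0 = 9.29756
x·lx·mx: 0, 1.3986, 4.1478, 5.23956, 7.9158, 10.3522, 0.1749 → Σ = 29.22886
T = 29.22886 / 9.29756 = 3.143713… → 3.144

3.144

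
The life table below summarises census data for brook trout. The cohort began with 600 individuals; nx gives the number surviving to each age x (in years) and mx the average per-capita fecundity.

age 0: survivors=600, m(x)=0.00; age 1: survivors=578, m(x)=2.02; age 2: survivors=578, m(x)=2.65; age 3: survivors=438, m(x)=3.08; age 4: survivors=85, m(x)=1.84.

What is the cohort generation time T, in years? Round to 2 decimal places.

2.12

lx = nx/n0 = nx/600: 1, 0.96333…, 0.96333…, 0.73, 0.14167…
lx·mx: 0, 1.945933…, 2.552833…, 2.2484, 0.260667… → R0 = 7.007833…
x·lx·mx: 0, 1.945933…, 5.105667…, 6.7452, 1.042667… → Σ = 14.839467…
T = 14.839467… / 7.007833… = 2.117554… → 2.12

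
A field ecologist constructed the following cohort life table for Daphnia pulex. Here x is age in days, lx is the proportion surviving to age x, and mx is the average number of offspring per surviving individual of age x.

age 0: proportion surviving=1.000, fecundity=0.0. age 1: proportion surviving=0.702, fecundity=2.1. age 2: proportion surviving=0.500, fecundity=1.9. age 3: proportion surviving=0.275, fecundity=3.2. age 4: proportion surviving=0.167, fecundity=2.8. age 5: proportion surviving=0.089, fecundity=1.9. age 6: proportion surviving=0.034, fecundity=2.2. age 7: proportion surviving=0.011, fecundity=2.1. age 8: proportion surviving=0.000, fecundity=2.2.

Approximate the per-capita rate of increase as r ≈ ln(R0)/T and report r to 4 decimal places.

0.6036

R0 = Σ lx·mx = 0 + 1.4742 + 0.95 + 0.88 + 0.4676 + 0.1691 + 0.0748 + 0.0231 + 0 = 4.0388
Σ x·lx·mx = 9.3406; T = 9.3406/4.0388 = 2.31272…
r ≈ ln(R0)/T = ln(4.0388)/2.31272… = 0.603596… → 0.6036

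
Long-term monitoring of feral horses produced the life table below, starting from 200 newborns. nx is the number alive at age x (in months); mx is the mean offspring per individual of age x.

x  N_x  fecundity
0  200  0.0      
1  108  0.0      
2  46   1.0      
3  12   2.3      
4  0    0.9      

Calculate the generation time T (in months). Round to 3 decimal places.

lx = nx/n0 = nx/200: 1, 0.54, 0.23, 0.06, 0
lx·mx: 0, 0, 0.23, 0.138, 0 → R0 = 0.368
x·lx·mx: 0, 0, 0.46, 0.414, 0 → Σ = 0.874
T = 0.874 / 0.368 = 2.375 → 2.375

2.375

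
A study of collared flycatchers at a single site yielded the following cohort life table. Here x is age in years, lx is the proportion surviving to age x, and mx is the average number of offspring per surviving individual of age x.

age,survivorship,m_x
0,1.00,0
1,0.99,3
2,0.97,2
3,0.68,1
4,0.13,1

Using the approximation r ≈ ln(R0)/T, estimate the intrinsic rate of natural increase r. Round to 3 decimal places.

1.060

R0 = Σ lx·mx = 0 + 2.97 + 1.94 + 0.68 + 0.13 = 5.72
Σ x·lx·mx = 9.41; T = 9.41/5.72 = 1.6451…
r ≈ ln(R0)/T = ln(5.72)/1.6451… = 1.0601… → 1.060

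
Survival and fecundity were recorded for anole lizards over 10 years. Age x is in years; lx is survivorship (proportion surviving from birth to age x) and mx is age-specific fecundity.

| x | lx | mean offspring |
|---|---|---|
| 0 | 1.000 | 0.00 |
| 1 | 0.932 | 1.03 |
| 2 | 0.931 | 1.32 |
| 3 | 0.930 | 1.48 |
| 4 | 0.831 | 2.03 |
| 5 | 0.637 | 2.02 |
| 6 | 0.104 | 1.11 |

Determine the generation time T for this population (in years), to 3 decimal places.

3.219

lx·mx: 0, 0.95996, 1.22892, 1.3764, 1.68693, 1.28674, 0.11544 → R0 = 6.65439
x·lx·mx: 0, 0.95996, 2.45784, 4.1292, 6.74772, 6.4337, 0.69264 → Σ = 21.42106
T = 21.42106 / 6.65439 = 3.219087… → 3.219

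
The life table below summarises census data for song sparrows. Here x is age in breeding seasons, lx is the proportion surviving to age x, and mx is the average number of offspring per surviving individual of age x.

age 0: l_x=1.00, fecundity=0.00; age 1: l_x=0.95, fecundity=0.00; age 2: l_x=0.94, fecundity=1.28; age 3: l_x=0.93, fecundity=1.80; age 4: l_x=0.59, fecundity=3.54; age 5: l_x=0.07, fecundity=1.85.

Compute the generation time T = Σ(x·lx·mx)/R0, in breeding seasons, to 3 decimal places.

lx·mx: 0, 0, 1.2032, 1.674, 2.0886, 0.1295 → R0 = 5.0953
x·lx·mx: 0, 0, 2.4064, 5.022, 8.3544, 0.6475 → Σ = 16.4303
T = 16.4303 / 5.0953 = 3.224599… → 3.225

3.225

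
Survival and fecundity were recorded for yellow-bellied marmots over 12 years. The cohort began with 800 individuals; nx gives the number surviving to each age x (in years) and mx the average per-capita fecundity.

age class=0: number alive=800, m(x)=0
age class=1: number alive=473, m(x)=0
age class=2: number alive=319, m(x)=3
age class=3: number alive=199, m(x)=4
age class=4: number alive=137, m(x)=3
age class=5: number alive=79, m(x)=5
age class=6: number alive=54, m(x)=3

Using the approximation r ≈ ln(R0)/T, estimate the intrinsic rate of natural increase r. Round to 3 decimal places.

0.375

lx = nx/n0 = nx/800: 1, 0.59125, 0.39875, 0.24875, 0.17125, 0.09875, 0.0675
R0 = Σ lx·mx = 0 + 0 + 1.19625 + 0.995 + 0.51375 + 0.49375 + 0.2025 = 3.40125
Σ x·lx·mx = 11.11625; T = 11.11625/3.40125 = 3.26828…
r ≈ ln(R0)/T = ln(3.40125)/3.26828… = 0.37455… → 0.375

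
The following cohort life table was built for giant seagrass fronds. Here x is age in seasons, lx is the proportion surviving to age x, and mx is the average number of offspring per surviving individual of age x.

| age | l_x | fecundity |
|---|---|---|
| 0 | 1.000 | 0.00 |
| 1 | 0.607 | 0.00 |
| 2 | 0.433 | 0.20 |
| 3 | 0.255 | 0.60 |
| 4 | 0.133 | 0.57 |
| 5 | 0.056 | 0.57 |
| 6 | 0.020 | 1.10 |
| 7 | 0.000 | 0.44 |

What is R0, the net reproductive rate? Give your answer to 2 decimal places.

0.37

lx·mx by age: 0, 0, 0.0866, 0.153, 0.07581, 0.03192, 0.022, 0
R0 = Σ lx·mx = 0.36933 → 0.37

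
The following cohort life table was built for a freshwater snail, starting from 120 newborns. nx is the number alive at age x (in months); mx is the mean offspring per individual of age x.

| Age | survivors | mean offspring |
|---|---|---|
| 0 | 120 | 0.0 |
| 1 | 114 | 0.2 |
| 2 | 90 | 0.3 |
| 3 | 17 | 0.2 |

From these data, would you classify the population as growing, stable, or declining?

declining

lx = nx/n0 = nx/120: 1, 0.95, 0.75, 0.14167…
R0 = Σ lx·mx = 0 + 0.19 + 0.225 + 0.028333… = 0.443333…
R0 < 1, so the population is declining.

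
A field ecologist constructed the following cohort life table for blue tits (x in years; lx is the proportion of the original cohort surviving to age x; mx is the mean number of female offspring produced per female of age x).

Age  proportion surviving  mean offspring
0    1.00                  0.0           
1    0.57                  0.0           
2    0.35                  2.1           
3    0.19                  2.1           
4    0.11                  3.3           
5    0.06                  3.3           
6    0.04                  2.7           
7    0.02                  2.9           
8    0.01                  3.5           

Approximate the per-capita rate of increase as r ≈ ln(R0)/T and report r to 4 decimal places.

R0 = Σ lx·mx = 0 + 0 + 0.735 + 0.399 + 0.363 + 0.198 + 0.108 + 0.058 + 0.035 = 1.896
Σ x·lx·mx = 6.443; T = 6.443/1.896 = 3.39821…
r ≈ ln(R0)/T = ln(1.896)/3.39821… = 0.18826… → 0.1883

0.1883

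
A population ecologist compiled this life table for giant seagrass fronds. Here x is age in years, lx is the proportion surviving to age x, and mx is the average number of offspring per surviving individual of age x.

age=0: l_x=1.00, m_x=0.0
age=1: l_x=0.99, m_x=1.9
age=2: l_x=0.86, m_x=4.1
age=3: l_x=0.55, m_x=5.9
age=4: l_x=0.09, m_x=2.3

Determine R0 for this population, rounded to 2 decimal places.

lx·mx by age: 0, 1.881, 3.526, 3.245, 0.207
R0 = Σ lx·mx = 8.859 → 8.86

8.86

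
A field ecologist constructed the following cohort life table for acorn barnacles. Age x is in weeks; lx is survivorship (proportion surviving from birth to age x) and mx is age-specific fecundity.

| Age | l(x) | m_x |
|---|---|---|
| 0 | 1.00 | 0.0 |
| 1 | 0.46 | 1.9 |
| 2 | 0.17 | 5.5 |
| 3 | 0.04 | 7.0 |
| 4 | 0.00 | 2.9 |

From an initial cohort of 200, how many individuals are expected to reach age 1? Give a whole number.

92

Expected survivors = N0 · l_1 = 200 × 0.46 = 92 → 92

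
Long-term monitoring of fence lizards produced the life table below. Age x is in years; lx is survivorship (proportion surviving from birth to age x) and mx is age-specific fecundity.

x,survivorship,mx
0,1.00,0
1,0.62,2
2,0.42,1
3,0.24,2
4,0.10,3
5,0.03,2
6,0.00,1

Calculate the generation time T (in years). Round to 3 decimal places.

2.008

lx·mx: 0, 1.24, 0.42, 0.48, 0.3, 0.06, 0 → R0 = 2.5
x·lx·mx: 0, 1.24, 0.84, 1.44, 1.2, 0.3, 0 → Σ = 5.02
T = 5.02 / 2.5 = 2.008 → 2.008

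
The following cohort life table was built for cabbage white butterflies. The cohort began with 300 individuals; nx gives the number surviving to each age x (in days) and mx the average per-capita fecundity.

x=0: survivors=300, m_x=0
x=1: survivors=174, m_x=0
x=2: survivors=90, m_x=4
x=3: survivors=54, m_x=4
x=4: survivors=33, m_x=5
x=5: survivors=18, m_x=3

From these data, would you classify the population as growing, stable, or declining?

lx = nx/n0 = nx/300: 1, 0.58, 0.3, 0.18, 0.11, 0.06
R0 = Σ lx·mx = 0 + 0 + 1.2 + 0.72 + 0.55 + 0.18 = 2.65
R0 > 1, so the population is growing.

growing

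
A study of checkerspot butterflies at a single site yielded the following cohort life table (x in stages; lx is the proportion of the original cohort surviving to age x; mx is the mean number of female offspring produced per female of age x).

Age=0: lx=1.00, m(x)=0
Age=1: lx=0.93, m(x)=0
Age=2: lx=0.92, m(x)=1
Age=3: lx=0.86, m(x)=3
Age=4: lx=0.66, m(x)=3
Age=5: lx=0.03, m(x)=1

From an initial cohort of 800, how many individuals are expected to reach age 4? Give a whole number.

528

Expected survivors = N0 · l_4 = 800 × 0.66 = 528 → 528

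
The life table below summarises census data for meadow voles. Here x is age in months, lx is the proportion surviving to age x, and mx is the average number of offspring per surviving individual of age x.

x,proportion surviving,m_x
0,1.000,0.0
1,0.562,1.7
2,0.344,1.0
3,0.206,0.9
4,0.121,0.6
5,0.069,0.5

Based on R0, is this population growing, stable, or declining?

growing

R0 = Σ lx·mx = 0 + 0.9554 + 0.344 + 0.1854 + 0.0726 + 0.0345 = 1.5919
R0 > 1, so the population is growing.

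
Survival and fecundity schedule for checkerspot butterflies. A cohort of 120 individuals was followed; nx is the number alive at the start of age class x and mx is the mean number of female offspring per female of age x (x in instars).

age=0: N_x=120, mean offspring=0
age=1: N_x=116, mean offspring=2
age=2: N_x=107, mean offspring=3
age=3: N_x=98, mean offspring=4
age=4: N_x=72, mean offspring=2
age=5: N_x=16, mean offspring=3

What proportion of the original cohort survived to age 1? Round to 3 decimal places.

0.967

l_1 = n_1/n_0 = 116/120 = 0.966667… → 0.967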